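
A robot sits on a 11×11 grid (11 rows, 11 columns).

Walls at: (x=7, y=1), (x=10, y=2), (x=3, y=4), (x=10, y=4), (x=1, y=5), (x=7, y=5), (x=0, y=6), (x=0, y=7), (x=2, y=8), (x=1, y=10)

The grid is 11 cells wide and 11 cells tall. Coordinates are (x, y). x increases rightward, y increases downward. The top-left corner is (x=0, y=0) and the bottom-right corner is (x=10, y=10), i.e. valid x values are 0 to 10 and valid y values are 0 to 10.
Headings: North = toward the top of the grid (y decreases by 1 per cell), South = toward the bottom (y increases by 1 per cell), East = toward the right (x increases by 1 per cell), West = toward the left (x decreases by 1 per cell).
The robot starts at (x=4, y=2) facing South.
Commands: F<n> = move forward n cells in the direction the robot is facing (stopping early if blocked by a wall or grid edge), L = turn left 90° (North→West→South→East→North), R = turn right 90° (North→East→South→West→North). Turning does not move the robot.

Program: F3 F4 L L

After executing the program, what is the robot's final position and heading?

Answer: Final position: (x=4, y=9), facing North

Derivation:
Start: (x=4, y=2), facing South
  F3: move forward 3, now at (x=4, y=5)
  F4: move forward 4, now at (x=4, y=9)
  L: turn left, now facing East
  L: turn left, now facing North
Final: (x=4, y=9), facing North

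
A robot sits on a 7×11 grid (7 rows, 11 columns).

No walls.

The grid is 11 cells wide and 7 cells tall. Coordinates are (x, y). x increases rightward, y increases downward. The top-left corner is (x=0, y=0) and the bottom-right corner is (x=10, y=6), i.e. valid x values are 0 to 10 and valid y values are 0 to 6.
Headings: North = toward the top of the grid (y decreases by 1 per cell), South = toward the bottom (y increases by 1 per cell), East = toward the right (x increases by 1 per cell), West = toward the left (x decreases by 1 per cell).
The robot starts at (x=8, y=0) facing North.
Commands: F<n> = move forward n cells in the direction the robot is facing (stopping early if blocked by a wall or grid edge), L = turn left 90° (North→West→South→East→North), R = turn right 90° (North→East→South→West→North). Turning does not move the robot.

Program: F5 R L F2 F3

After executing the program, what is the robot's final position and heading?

Answer: Final position: (x=8, y=0), facing North

Derivation:
Start: (x=8, y=0), facing North
  F5: move forward 0/5 (blocked), now at (x=8, y=0)
  R: turn right, now facing East
  L: turn left, now facing North
  F2: move forward 0/2 (blocked), now at (x=8, y=0)
  F3: move forward 0/3 (blocked), now at (x=8, y=0)
Final: (x=8, y=0), facing North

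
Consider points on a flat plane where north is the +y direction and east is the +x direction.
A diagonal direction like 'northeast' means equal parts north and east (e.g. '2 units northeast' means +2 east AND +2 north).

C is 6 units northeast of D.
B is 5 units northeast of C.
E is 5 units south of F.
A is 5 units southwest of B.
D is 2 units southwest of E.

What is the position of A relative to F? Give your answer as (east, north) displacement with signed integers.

Place F at the origin (east=0, north=0).
  E is 5 units south of F: delta (east=+0, north=-5); E at (east=0, north=-5).
  D is 2 units southwest of E: delta (east=-2, north=-2); D at (east=-2, north=-7).
  C is 6 units northeast of D: delta (east=+6, north=+6); C at (east=4, north=-1).
  B is 5 units northeast of C: delta (east=+5, north=+5); B at (east=9, north=4).
  A is 5 units southwest of B: delta (east=-5, north=-5); A at (east=4, north=-1).
Therefore A relative to F: (east=4, north=-1).

Answer: A is at (east=4, north=-1) relative to F.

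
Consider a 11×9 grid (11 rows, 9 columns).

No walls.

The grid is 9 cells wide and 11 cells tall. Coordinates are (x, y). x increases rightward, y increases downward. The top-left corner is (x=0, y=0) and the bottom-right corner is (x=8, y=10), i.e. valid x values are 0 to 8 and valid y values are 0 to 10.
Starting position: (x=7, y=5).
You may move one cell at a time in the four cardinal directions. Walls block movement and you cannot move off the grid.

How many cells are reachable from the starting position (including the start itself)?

Answer: Reachable cells: 99

Derivation:
BFS flood-fill from (x=7, y=5):
  Distance 0: (x=7, y=5)
  Distance 1: (x=7, y=4), (x=6, y=5), (x=8, y=5), (x=7, y=6)
  Distance 2: (x=7, y=3), (x=6, y=4), (x=8, y=4), (x=5, y=5), (x=6, y=6), (x=8, y=6), (x=7, y=7)
  Distance 3: (x=7, y=2), (x=6, y=3), (x=8, y=3), (x=5, y=4), (x=4, y=5), (x=5, y=6), (x=6, y=7), (x=8, y=7), (x=7, y=8)
  Distance 4: (x=7, y=1), (x=6, y=2), (x=8, y=2), (x=5, y=3), (x=4, y=4), (x=3, y=5), (x=4, y=6), (x=5, y=7), (x=6, y=8), (x=8, y=8), (x=7, y=9)
  Distance 5: (x=7, y=0), (x=6, y=1), (x=8, y=1), (x=5, y=2), (x=4, y=3), (x=3, y=4), (x=2, y=5), (x=3, y=6), (x=4, y=7), (x=5, y=8), (x=6, y=9), (x=8, y=9), (x=7, y=10)
  Distance 6: (x=6, y=0), (x=8, y=0), (x=5, y=1), (x=4, y=2), (x=3, y=3), (x=2, y=4), (x=1, y=5), (x=2, y=6), (x=3, y=7), (x=4, y=8), (x=5, y=9), (x=6, y=10), (x=8, y=10)
  Distance 7: (x=5, y=0), (x=4, y=1), (x=3, y=2), (x=2, y=3), (x=1, y=4), (x=0, y=5), (x=1, y=6), (x=2, y=7), (x=3, y=8), (x=4, y=9), (x=5, y=10)
  Distance 8: (x=4, y=0), (x=3, y=1), (x=2, y=2), (x=1, y=3), (x=0, y=4), (x=0, y=6), (x=1, y=7), (x=2, y=8), (x=3, y=9), (x=4, y=10)
  Distance 9: (x=3, y=0), (x=2, y=1), (x=1, y=2), (x=0, y=3), (x=0, y=7), (x=1, y=8), (x=2, y=9), (x=3, y=10)
  Distance 10: (x=2, y=0), (x=1, y=1), (x=0, y=2), (x=0, y=8), (x=1, y=9), (x=2, y=10)
  Distance 11: (x=1, y=0), (x=0, y=1), (x=0, y=9), (x=1, y=10)
  Distance 12: (x=0, y=0), (x=0, y=10)
Total reachable: 99 (grid has 99 open cells total)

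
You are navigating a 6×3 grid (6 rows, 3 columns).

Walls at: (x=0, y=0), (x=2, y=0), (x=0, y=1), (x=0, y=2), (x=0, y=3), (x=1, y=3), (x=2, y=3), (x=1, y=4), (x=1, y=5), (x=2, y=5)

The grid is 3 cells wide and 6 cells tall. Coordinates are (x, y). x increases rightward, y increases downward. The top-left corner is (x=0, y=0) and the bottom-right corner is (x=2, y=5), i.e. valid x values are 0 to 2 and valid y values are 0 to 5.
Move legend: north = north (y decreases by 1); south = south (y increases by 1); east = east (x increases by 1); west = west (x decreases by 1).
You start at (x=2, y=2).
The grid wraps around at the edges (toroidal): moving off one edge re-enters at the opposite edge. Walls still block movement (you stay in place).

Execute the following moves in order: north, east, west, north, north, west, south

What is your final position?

Start: (x=2, y=2)
  north (north): (x=2, y=2) -> (x=2, y=1)
  east (east): blocked, stay at (x=2, y=1)
  west (west): (x=2, y=1) -> (x=1, y=1)
  north (north): (x=1, y=1) -> (x=1, y=0)
  north (north): blocked, stay at (x=1, y=0)
  west (west): blocked, stay at (x=1, y=0)
  south (south): (x=1, y=0) -> (x=1, y=1)
Final: (x=1, y=1)

Answer: Final position: (x=1, y=1)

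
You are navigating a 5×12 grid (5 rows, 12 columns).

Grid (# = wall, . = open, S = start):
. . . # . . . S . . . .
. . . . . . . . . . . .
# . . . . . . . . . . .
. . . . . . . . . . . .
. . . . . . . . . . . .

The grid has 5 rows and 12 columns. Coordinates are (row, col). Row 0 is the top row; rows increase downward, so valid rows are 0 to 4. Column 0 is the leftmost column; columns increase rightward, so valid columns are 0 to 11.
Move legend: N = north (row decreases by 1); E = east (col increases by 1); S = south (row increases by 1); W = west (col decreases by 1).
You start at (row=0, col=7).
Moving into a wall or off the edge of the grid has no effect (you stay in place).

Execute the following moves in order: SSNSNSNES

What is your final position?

Answer: Final position: (row=2, col=8)

Derivation:
Start: (row=0, col=7)
  S (south): (row=0, col=7) -> (row=1, col=7)
  S (south): (row=1, col=7) -> (row=2, col=7)
  N (north): (row=2, col=7) -> (row=1, col=7)
  S (south): (row=1, col=7) -> (row=2, col=7)
  N (north): (row=2, col=7) -> (row=1, col=7)
  S (south): (row=1, col=7) -> (row=2, col=7)
  N (north): (row=2, col=7) -> (row=1, col=7)
  E (east): (row=1, col=7) -> (row=1, col=8)
  S (south): (row=1, col=8) -> (row=2, col=8)
Final: (row=2, col=8)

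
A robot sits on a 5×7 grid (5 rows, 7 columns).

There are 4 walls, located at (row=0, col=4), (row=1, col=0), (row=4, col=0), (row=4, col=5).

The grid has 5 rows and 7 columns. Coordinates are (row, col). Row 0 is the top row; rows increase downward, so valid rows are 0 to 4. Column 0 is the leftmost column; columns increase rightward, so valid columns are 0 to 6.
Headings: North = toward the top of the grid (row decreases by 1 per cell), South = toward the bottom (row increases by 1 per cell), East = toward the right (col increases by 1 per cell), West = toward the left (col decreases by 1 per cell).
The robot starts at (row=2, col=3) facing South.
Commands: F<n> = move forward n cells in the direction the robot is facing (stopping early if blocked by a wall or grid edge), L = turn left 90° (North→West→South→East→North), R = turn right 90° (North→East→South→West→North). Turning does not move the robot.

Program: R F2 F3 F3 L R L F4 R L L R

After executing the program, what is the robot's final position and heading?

Answer: Final position: (row=3, col=0), facing South

Derivation:
Start: (row=2, col=3), facing South
  R: turn right, now facing West
  F2: move forward 2, now at (row=2, col=1)
  F3: move forward 1/3 (blocked), now at (row=2, col=0)
  F3: move forward 0/3 (blocked), now at (row=2, col=0)
  L: turn left, now facing South
  R: turn right, now facing West
  L: turn left, now facing South
  F4: move forward 1/4 (blocked), now at (row=3, col=0)
  R: turn right, now facing West
  L: turn left, now facing South
  L: turn left, now facing East
  R: turn right, now facing South
Final: (row=3, col=0), facing South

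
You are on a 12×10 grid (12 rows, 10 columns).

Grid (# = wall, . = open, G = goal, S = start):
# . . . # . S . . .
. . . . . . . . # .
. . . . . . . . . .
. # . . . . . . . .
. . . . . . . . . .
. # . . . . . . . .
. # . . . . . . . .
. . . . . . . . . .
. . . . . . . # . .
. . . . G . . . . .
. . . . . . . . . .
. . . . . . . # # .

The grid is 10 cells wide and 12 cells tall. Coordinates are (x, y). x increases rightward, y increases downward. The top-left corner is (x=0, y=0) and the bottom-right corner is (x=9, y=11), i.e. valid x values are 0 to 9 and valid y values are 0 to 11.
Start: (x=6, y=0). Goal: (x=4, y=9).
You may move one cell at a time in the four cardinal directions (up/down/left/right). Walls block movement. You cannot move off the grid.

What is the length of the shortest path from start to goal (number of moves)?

BFS from (x=6, y=0) until reaching (x=4, y=9):
  Distance 0: (x=6, y=0)
  Distance 1: (x=5, y=0), (x=7, y=0), (x=6, y=1)
  Distance 2: (x=8, y=0), (x=5, y=1), (x=7, y=1), (x=6, y=2)
  Distance 3: (x=9, y=0), (x=4, y=1), (x=5, y=2), (x=7, y=2), (x=6, y=3)
  Distance 4: (x=3, y=1), (x=9, y=1), (x=4, y=2), (x=8, y=2), (x=5, y=3), (x=7, y=3), (x=6, y=4)
  Distance 5: (x=3, y=0), (x=2, y=1), (x=3, y=2), (x=9, y=2), (x=4, y=3), (x=8, y=3), (x=5, y=4), (x=7, y=4), (x=6, y=5)
  Distance 6: (x=2, y=0), (x=1, y=1), (x=2, y=2), (x=3, y=3), (x=9, y=3), (x=4, y=4), (x=8, y=4), (x=5, y=5), (x=7, y=5), (x=6, y=6)
  Distance 7: (x=1, y=0), (x=0, y=1), (x=1, y=2), (x=2, y=3), (x=3, y=4), (x=9, y=4), (x=4, y=5), (x=8, y=5), (x=5, y=6), (x=7, y=6), (x=6, y=7)
  Distance 8: (x=0, y=2), (x=2, y=4), (x=3, y=5), (x=9, y=5), (x=4, y=6), (x=8, y=6), (x=5, y=7), (x=7, y=7), (x=6, y=8)
  Distance 9: (x=0, y=3), (x=1, y=4), (x=2, y=5), (x=3, y=6), (x=9, y=6), (x=4, y=7), (x=8, y=7), (x=5, y=8), (x=6, y=9)
  Distance 10: (x=0, y=4), (x=2, y=6), (x=3, y=7), (x=9, y=7), (x=4, y=8), (x=8, y=8), (x=5, y=9), (x=7, y=9), (x=6, y=10)
  Distance 11: (x=0, y=5), (x=2, y=7), (x=3, y=8), (x=9, y=8), (x=4, y=9), (x=8, y=9), (x=5, y=10), (x=7, y=10), (x=6, y=11)  <- goal reached here
One shortest path (11 moves): (x=6, y=0) -> (x=5, y=0) -> (x=5, y=1) -> (x=4, y=1) -> (x=4, y=2) -> (x=4, y=3) -> (x=4, y=4) -> (x=4, y=5) -> (x=4, y=6) -> (x=4, y=7) -> (x=4, y=8) -> (x=4, y=9)

Answer: Shortest path length: 11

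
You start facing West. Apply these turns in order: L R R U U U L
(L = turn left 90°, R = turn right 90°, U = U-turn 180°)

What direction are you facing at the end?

Start: West
  L (left (90° counter-clockwise)) -> South
  R (right (90° clockwise)) -> West
  R (right (90° clockwise)) -> North
  U (U-turn (180°)) -> South
  U (U-turn (180°)) -> North
  U (U-turn (180°)) -> South
  L (left (90° counter-clockwise)) -> East
Final: East

Answer: Final heading: East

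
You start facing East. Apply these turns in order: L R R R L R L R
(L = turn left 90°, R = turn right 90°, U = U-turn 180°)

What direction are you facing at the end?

Start: East
  L (left (90° counter-clockwise)) -> North
  R (right (90° clockwise)) -> East
  R (right (90° clockwise)) -> South
  R (right (90° clockwise)) -> West
  L (left (90° counter-clockwise)) -> South
  R (right (90° clockwise)) -> West
  L (left (90° counter-clockwise)) -> South
  R (right (90° clockwise)) -> West
Final: West

Answer: Final heading: West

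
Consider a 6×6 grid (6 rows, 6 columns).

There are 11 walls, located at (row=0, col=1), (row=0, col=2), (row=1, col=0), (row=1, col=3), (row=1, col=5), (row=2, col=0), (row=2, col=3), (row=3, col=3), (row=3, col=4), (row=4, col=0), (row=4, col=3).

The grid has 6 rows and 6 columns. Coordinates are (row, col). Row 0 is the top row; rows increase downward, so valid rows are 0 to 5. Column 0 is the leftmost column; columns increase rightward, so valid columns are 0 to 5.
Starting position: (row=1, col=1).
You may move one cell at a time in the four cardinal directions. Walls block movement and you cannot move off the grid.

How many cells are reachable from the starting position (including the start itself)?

BFS flood-fill from (row=1, col=1):
  Distance 0: (row=1, col=1)
  Distance 1: (row=1, col=2), (row=2, col=1)
  Distance 2: (row=2, col=2), (row=3, col=1)
  Distance 3: (row=3, col=0), (row=3, col=2), (row=4, col=1)
  Distance 4: (row=4, col=2), (row=5, col=1)
  Distance 5: (row=5, col=0), (row=5, col=2)
  Distance 6: (row=5, col=3)
  Distance 7: (row=5, col=4)
  Distance 8: (row=4, col=4), (row=5, col=5)
  Distance 9: (row=4, col=5)
  Distance 10: (row=3, col=5)
  Distance 11: (row=2, col=5)
  Distance 12: (row=2, col=4)
  Distance 13: (row=1, col=4)
  Distance 14: (row=0, col=4)
  Distance 15: (row=0, col=3), (row=0, col=5)
Total reachable: 24 (grid has 25 open cells total)

Answer: Reachable cells: 24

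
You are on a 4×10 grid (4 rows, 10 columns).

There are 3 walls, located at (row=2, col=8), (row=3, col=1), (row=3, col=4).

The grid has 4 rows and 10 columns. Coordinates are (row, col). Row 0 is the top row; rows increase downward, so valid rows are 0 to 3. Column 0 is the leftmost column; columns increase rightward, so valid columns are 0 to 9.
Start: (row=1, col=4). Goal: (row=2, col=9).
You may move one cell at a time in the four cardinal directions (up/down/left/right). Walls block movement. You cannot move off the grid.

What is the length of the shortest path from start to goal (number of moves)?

BFS from (row=1, col=4) until reaching (row=2, col=9):
  Distance 0: (row=1, col=4)
  Distance 1: (row=0, col=4), (row=1, col=3), (row=1, col=5), (row=2, col=4)
  Distance 2: (row=0, col=3), (row=0, col=5), (row=1, col=2), (row=1, col=6), (row=2, col=3), (row=2, col=5)
  Distance 3: (row=0, col=2), (row=0, col=6), (row=1, col=1), (row=1, col=7), (row=2, col=2), (row=2, col=6), (row=3, col=3), (row=3, col=5)
  Distance 4: (row=0, col=1), (row=0, col=7), (row=1, col=0), (row=1, col=8), (row=2, col=1), (row=2, col=7), (row=3, col=2), (row=3, col=6)
  Distance 5: (row=0, col=0), (row=0, col=8), (row=1, col=9), (row=2, col=0), (row=3, col=7)
  Distance 6: (row=0, col=9), (row=2, col=9), (row=3, col=0), (row=3, col=8)  <- goal reached here
One shortest path (6 moves): (row=1, col=4) -> (row=1, col=5) -> (row=1, col=6) -> (row=1, col=7) -> (row=1, col=8) -> (row=1, col=9) -> (row=2, col=9)

Answer: Shortest path length: 6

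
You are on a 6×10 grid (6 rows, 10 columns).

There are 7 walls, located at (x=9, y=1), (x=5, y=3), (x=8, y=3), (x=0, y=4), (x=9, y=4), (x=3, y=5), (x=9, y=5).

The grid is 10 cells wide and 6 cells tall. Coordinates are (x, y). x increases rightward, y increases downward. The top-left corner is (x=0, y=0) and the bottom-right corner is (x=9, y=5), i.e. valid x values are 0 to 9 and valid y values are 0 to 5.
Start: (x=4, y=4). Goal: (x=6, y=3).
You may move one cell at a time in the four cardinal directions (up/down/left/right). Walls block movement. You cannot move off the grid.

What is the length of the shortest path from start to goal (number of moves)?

Answer: Shortest path length: 3

Derivation:
BFS from (x=4, y=4) until reaching (x=6, y=3):
  Distance 0: (x=4, y=4)
  Distance 1: (x=4, y=3), (x=3, y=4), (x=5, y=4), (x=4, y=5)
  Distance 2: (x=4, y=2), (x=3, y=3), (x=2, y=4), (x=6, y=4), (x=5, y=5)
  Distance 3: (x=4, y=1), (x=3, y=2), (x=5, y=2), (x=2, y=3), (x=6, y=3), (x=1, y=4), (x=7, y=4), (x=2, y=5), (x=6, y=5)  <- goal reached here
One shortest path (3 moves): (x=4, y=4) -> (x=5, y=4) -> (x=6, y=4) -> (x=6, y=3)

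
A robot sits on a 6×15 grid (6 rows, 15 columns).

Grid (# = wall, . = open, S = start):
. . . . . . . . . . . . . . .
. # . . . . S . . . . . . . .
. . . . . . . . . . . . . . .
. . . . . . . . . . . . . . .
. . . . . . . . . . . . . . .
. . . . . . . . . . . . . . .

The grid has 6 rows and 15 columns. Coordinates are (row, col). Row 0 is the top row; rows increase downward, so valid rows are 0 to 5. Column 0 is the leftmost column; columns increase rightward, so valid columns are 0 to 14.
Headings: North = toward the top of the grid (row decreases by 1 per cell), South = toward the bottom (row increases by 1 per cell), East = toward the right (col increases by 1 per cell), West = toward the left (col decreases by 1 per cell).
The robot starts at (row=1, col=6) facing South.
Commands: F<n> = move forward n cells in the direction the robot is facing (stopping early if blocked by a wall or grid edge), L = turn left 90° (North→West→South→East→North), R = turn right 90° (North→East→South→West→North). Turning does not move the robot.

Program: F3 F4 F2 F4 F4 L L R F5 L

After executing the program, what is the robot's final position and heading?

Answer: Final position: (row=5, col=11), facing North

Derivation:
Start: (row=1, col=6), facing South
  F3: move forward 3, now at (row=4, col=6)
  F4: move forward 1/4 (blocked), now at (row=5, col=6)
  F2: move forward 0/2 (blocked), now at (row=5, col=6)
  F4: move forward 0/4 (blocked), now at (row=5, col=6)
  F4: move forward 0/4 (blocked), now at (row=5, col=6)
  L: turn left, now facing East
  L: turn left, now facing North
  R: turn right, now facing East
  F5: move forward 5, now at (row=5, col=11)
  L: turn left, now facing North
Final: (row=5, col=11), facing North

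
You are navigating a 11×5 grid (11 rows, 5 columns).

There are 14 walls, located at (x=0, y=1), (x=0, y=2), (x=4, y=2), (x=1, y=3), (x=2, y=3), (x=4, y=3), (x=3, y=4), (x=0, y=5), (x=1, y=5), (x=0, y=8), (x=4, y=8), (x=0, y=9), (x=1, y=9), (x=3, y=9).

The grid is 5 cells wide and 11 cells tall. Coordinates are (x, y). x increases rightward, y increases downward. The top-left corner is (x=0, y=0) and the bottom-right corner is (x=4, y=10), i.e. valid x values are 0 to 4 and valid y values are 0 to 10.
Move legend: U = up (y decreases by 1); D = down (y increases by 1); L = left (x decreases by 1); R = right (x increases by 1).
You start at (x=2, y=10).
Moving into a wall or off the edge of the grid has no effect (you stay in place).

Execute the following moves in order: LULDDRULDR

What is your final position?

Answer: Final position: (x=1, y=10)

Derivation:
Start: (x=2, y=10)
  L (left): (x=2, y=10) -> (x=1, y=10)
  U (up): blocked, stay at (x=1, y=10)
  L (left): (x=1, y=10) -> (x=0, y=10)
  D (down): blocked, stay at (x=0, y=10)
  D (down): blocked, stay at (x=0, y=10)
  R (right): (x=0, y=10) -> (x=1, y=10)
  U (up): blocked, stay at (x=1, y=10)
  L (left): (x=1, y=10) -> (x=0, y=10)
  D (down): blocked, stay at (x=0, y=10)
  R (right): (x=0, y=10) -> (x=1, y=10)
Final: (x=1, y=10)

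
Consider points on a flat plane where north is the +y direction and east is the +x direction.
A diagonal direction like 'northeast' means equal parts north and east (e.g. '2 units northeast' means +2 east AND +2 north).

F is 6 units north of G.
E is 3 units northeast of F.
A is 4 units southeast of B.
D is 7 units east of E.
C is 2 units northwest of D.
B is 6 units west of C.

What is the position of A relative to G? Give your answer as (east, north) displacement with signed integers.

Place G at the origin (east=0, north=0).
  F is 6 units north of G: delta (east=+0, north=+6); F at (east=0, north=6).
  E is 3 units northeast of F: delta (east=+3, north=+3); E at (east=3, north=9).
  D is 7 units east of E: delta (east=+7, north=+0); D at (east=10, north=9).
  C is 2 units northwest of D: delta (east=-2, north=+2); C at (east=8, north=11).
  B is 6 units west of C: delta (east=-6, north=+0); B at (east=2, north=11).
  A is 4 units southeast of B: delta (east=+4, north=-4); A at (east=6, north=7).
Therefore A relative to G: (east=6, north=7).

Answer: A is at (east=6, north=7) relative to G.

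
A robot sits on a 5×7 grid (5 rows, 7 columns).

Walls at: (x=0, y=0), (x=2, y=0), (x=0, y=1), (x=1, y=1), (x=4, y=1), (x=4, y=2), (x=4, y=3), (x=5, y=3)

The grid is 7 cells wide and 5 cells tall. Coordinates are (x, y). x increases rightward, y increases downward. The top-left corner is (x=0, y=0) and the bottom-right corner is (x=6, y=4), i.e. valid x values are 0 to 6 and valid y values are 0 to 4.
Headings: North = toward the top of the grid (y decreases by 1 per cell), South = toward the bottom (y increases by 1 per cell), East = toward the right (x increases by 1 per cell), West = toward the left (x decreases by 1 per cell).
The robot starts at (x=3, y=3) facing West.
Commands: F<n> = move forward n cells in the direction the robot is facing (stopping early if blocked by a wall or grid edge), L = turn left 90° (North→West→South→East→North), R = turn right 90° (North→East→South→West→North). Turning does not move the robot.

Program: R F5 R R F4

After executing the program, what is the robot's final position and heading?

Start: (x=3, y=3), facing West
  R: turn right, now facing North
  F5: move forward 3/5 (blocked), now at (x=3, y=0)
  R: turn right, now facing East
  R: turn right, now facing South
  F4: move forward 4, now at (x=3, y=4)
Final: (x=3, y=4), facing South

Answer: Final position: (x=3, y=4), facing South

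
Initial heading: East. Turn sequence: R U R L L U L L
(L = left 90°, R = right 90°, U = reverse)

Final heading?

Start: East
  R (right (90° clockwise)) -> South
  U (U-turn (180°)) -> North
  R (right (90° clockwise)) -> East
  L (left (90° counter-clockwise)) -> North
  L (left (90° counter-clockwise)) -> West
  U (U-turn (180°)) -> East
  L (left (90° counter-clockwise)) -> North
  L (left (90° counter-clockwise)) -> West
Final: West

Answer: Final heading: West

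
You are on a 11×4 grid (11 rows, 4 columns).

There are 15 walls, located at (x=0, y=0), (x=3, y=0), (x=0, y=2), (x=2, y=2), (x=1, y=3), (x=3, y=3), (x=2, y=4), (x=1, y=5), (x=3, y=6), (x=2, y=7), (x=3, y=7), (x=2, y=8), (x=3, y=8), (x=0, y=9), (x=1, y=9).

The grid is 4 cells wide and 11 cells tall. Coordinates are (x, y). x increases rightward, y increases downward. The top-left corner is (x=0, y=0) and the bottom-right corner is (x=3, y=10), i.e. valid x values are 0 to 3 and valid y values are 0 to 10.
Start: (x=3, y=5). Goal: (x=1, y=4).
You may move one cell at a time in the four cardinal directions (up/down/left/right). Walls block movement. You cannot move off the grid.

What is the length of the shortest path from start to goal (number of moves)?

Answer: Shortest path length: 7

Derivation:
BFS from (x=3, y=5) until reaching (x=1, y=4):
  Distance 0: (x=3, y=5)
  Distance 1: (x=3, y=4), (x=2, y=5)
  Distance 2: (x=2, y=6)
  Distance 3: (x=1, y=6)
  Distance 4: (x=0, y=6), (x=1, y=7)
  Distance 5: (x=0, y=5), (x=0, y=7), (x=1, y=8)
  Distance 6: (x=0, y=4), (x=0, y=8)
  Distance 7: (x=0, y=3), (x=1, y=4)  <- goal reached here
One shortest path (7 moves): (x=3, y=5) -> (x=2, y=5) -> (x=2, y=6) -> (x=1, y=6) -> (x=0, y=6) -> (x=0, y=5) -> (x=0, y=4) -> (x=1, y=4)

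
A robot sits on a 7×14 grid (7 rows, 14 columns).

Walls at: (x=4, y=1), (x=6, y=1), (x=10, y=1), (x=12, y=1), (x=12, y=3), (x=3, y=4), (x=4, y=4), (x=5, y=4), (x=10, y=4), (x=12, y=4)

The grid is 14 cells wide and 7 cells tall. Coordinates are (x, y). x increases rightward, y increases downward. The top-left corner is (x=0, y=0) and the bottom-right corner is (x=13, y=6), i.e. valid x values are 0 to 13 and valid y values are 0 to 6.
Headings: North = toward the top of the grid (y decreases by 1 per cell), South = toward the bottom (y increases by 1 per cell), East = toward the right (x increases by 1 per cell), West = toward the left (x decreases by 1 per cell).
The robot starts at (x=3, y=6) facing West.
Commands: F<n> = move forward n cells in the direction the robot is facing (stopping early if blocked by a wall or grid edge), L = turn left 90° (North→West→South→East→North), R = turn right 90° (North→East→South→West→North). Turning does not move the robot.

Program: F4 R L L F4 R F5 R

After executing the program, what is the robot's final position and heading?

Start: (x=3, y=6), facing West
  F4: move forward 3/4 (blocked), now at (x=0, y=6)
  R: turn right, now facing North
  L: turn left, now facing West
  L: turn left, now facing South
  F4: move forward 0/4 (blocked), now at (x=0, y=6)
  R: turn right, now facing West
  F5: move forward 0/5 (blocked), now at (x=0, y=6)
  R: turn right, now facing North
Final: (x=0, y=6), facing North

Answer: Final position: (x=0, y=6), facing North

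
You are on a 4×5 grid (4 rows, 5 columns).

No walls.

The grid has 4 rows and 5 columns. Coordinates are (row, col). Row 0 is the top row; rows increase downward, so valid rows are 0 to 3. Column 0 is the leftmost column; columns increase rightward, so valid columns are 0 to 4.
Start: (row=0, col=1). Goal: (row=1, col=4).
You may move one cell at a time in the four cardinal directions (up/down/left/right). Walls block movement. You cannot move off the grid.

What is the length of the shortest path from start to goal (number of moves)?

BFS from (row=0, col=1) until reaching (row=1, col=4):
  Distance 0: (row=0, col=1)
  Distance 1: (row=0, col=0), (row=0, col=2), (row=1, col=1)
  Distance 2: (row=0, col=3), (row=1, col=0), (row=1, col=2), (row=2, col=1)
  Distance 3: (row=0, col=4), (row=1, col=3), (row=2, col=0), (row=2, col=2), (row=3, col=1)
  Distance 4: (row=1, col=4), (row=2, col=3), (row=3, col=0), (row=3, col=2)  <- goal reached here
One shortest path (4 moves): (row=0, col=1) -> (row=0, col=2) -> (row=0, col=3) -> (row=0, col=4) -> (row=1, col=4)

Answer: Shortest path length: 4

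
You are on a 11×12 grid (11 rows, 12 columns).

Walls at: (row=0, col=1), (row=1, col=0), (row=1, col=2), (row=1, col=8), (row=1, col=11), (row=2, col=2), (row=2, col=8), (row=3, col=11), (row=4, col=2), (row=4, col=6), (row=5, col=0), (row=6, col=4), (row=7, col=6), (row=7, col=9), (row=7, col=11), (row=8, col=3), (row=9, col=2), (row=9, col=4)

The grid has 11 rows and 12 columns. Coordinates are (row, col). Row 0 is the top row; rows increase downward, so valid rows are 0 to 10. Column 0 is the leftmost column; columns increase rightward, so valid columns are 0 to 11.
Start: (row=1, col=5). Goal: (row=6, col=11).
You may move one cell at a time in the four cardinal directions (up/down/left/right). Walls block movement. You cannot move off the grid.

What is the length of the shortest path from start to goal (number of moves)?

Answer: Shortest path length: 11

Derivation:
BFS from (row=1, col=5) until reaching (row=6, col=11):
  Distance 0: (row=1, col=5)
  Distance 1: (row=0, col=5), (row=1, col=4), (row=1, col=6), (row=2, col=5)
  Distance 2: (row=0, col=4), (row=0, col=6), (row=1, col=3), (row=1, col=7), (row=2, col=4), (row=2, col=6), (row=3, col=5)
  Distance 3: (row=0, col=3), (row=0, col=7), (row=2, col=3), (row=2, col=7), (row=3, col=4), (row=3, col=6), (row=4, col=5)
  Distance 4: (row=0, col=2), (row=0, col=8), (row=3, col=3), (row=3, col=7), (row=4, col=4), (row=5, col=5)
  Distance 5: (row=0, col=9), (row=3, col=2), (row=3, col=8), (row=4, col=3), (row=4, col=7), (row=5, col=4), (row=5, col=6), (row=6, col=5)
  Distance 6: (row=0, col=10), (row=1, col=9), (row=3, col=1), (row=3, col=9), (row=4, col=8), (row=5, col=3), (row=5, col=7), (row=6, col=6), (row=7, col=5)
  Distance 7: (row=0, col=11), (row=1, col=10), (row=2, col=1), (row=2, col=9), (row=3, col=0), (row=3, col=10), (row=4, col=1), (row=4, col=9), (row=5, col=2), (row=5, col=8), (row=6, col=3), (row=6, col=7), (row=7, col=4), (row=8, col=5)
  Distance 8: (row=1, col=1), (row=2, col=0), (row=2, col=10), (row=4, col=0), (row=4, col=10), (row=5, col=1), (row=5, col=9), (row=6, col=2), (row=6, col=8), (row=7, col=3), (row=7, col=7), (row=8, col=4), (row=8, col=6), (row=9, col=5)
  Distance 9: (row=2, col=11), (row=4, col=11), (row=5, col=10), (row=6, col=1), (row=6, col=9), (row=7, col=2), (row=7, col=8), (row=8, col=7), (row=9, col=6), (row=10, col=5)
  Distance 10: (row=5, col=11), (row=6, col=0), (row=6, col=10), (row=7, col=1), (row=8, col=2), (row=8, col=8), (row=9, col=7), (row=10, col=4), (row=10, col=6)
  Distance 11: (row=6, col=11), (row=7, col=0), (row=7, col=10), (row=8, col=1), (row=8, col=9), (row=9, col=8), (row=10, col=3), (row=10, col=7)  <- goal reached here
One shortest path (11 moves): (row=1, col=5) -> (row=1, col=6) -> (row=1, col=7) -> (row=2, col=7) -> (row=3, col=7) -> (row=3, col=8) -> (row=3, col=9) -> (row=3, col=10) -> (row=4, col=10) -> (row=4, col=11) -> (row=5, col=11) -> (row=6, col=11)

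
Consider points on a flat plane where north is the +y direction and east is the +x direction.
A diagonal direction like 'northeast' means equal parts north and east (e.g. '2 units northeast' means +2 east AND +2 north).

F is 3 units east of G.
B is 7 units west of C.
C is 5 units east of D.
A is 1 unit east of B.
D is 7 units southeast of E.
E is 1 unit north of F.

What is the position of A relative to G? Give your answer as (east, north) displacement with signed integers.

Answer: A is at (east=9, north=-6) relative to G.

Derivation:
Place G at the origin (east=0, north=0).
  F is 3 units east of G: delta (east=+3, north=+0); F at (east=3, north=0).
  E is 1 unit north of F: delta (east=+0, north=+1); E at (east=3, north=1).
  D is 7 units southeast of E: delta (east=+7, north=-7); D at (east=10, north=-6).
  C is 5 units east of D: delta (east=+5, north=+0); C at (east=15, north=-6).
  B is 7 units west of C: delta (east=-7, north=+0); B at (east=8, north=-6).
  A is 1 unit east of B: delta (east=+1, north=+0); A at (east=9, north=-6).
Therefore A relative to G: (east=9, north=-6).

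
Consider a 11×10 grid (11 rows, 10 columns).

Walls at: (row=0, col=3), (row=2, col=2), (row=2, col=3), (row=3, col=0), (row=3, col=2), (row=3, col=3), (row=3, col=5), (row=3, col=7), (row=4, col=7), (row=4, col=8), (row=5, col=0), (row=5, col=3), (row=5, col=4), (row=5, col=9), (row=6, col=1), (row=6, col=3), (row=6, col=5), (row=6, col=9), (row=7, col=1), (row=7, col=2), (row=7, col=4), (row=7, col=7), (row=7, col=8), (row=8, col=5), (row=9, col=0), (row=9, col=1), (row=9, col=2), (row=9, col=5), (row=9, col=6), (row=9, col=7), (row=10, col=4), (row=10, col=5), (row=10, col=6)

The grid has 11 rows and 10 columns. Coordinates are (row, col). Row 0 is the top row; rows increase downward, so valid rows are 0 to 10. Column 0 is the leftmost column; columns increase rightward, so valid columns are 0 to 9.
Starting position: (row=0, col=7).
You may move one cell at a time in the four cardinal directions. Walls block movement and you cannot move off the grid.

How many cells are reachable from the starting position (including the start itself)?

BFS flood-fill from (row=0, col=7):
  Distance 0: (row=0, col=7)
  Distance 1: (row=0, col=6), (row=0, col=8), (row=1, col=7)
  Distance 2: (row=0, col=5), (row=0, col=9), (row=1, col=6), (row=1, col=8), (row=2, col=7)
  Distance 3: (row=0, col=4), (row=1, col=5), (row=1, col=9), (row=2, col=6), (row=2, col=8)
  Distance 4: (row=1, col=4), (row=2, col=5), (row=2, col=9), (row=3, col=6), (row=3, col=8)
  Distance 5: (row=1, col=3), (row=2, col=4), (row=3, col=9), (row=4, col=6)
  Distance 6: (row=1, col=2), (row=3, col=4), (row=4, col=5), (row=4, col=9), (row=5, col=6)
  Distance 7: (row=0, col=2), (row=1, col=1), (row=4, col=4), (row=5, col=5), (row=5, col=7), (row=6, col=6)
  Distance 8: (row=0, col=1), (row=1, col=0), (row=2, col=1), (row=4, col=3), (row=5, col=8), (row=6, col=7), (row=7, col=6)
  Distance 9: (row=0, col=0), (row=2, col=0), (row=3, col=1), (row=4, col=2), (row=6, col=8), (row=7, col=5), (row=8, col=6)
  Distance 10: (row=4, col=1), (row=5, col=2), (row=8, col=7)
  Distance 11: (row=4, col=0), (row=5, col=1), (row=6, col=2), (row=8, col=8)
  Distance 12: (row=8, col=9), (row=9, col=8)
  Distance 13: (row=7, col=9), (row=9, col=9), (row=10, col=8)
  Distance 14: (row=10, col=7), (row=10, col=9)
Total reachable: 62 (grid has 77 open cells total)

Answer: Reachable cells: 62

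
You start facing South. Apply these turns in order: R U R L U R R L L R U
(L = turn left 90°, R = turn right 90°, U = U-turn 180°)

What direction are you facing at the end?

Answer: Final heading: South

Derivation:
Start: South
  R (right (90° clockwise)) -> West
  U (U-turn (180°)) -> East
  R (right (90° clockwise)) -> South
  L (left (90° counter-clockwise)) -> East
  U (U-turn (180°)) -> West
  R (right (90° clockwise)) -> North
  R (right (90° clockwise)) -> East
  L (left (90° counter-clockwise)) -> North
  L (left (90° counter-clockwise)) -> West
  R (right (90° clockwise)) -> North
  U (U-turn (180°)) -> South
Final: South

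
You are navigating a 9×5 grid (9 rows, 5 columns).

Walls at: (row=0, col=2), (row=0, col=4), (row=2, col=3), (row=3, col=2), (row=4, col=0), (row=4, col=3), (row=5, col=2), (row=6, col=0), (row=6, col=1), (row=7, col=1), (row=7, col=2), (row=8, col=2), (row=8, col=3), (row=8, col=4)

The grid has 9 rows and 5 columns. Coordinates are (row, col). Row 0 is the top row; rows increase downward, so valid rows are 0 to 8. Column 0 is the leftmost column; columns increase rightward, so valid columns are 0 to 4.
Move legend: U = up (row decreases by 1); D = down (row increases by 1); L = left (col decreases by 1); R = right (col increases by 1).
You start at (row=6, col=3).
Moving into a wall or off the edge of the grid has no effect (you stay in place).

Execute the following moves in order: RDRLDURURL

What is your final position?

Answer: Final position: (row=5, col=3)

Derivation:
Start: (row=6, col=3)
  R (right): (row=6, col=3) -> (row=6, col=4)
  D (down): (row=6, col=4) -> (row=7, col=4)
  R (right): blocked, stay at (row=7, col=4)
  L (left): (row=7, col=4) -> (row=7, col=3)
  D (down): blocked, stay at (row=7, col=3)
  U (up): (row=7, col=3) -> (row=6, col=3)
  R (right): (row=6, col=3) -> (row=6, col=4)
  U (up): (row=6, col=4) -> (row=5, col=4)
  R (right): blocked, stay at (row=5, col=4)
  L (left): (row=5, col=4) -> (row=5, col=3)
Final: (row=5, col=3)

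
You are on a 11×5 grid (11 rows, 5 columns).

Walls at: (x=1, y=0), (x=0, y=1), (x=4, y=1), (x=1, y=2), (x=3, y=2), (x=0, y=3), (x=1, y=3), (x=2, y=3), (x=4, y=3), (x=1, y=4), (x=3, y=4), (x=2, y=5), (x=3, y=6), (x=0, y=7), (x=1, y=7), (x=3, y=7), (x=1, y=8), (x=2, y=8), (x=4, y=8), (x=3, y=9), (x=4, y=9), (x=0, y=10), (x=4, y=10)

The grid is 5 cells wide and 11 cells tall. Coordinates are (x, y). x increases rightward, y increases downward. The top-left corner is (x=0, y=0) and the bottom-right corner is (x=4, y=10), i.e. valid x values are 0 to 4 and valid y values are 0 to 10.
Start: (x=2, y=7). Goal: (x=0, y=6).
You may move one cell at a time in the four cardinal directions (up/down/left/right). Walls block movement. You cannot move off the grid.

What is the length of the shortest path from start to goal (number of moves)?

BFS from (x=2, y=7) until reaching (x=0, y=6):
  Distance 0: (x=2, y=7)
  Distance 1: (x=2, y=6)
  Distance 2: (x=1, y=6)
  Distance 3: (x=1, y=5), (x=0, y=6)  <- goal reached here
One shortest path (3 moves): (x=2, y=7) -> (x=2, y=6) -> (x=1, y=6) -> (x=0, y=6)

Answer: Shortest path length: 3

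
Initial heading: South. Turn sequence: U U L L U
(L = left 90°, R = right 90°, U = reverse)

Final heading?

Start: South
  U (U-turn (180°)) -> North
  U (U-turn (180°)) -> South
  L (left (90° counter-clockwise)) -> East
  L (left (90° counter-clockwise)) -> North
  U (U-turn (180°)) -> South
Final: South

Answer: Final heading: South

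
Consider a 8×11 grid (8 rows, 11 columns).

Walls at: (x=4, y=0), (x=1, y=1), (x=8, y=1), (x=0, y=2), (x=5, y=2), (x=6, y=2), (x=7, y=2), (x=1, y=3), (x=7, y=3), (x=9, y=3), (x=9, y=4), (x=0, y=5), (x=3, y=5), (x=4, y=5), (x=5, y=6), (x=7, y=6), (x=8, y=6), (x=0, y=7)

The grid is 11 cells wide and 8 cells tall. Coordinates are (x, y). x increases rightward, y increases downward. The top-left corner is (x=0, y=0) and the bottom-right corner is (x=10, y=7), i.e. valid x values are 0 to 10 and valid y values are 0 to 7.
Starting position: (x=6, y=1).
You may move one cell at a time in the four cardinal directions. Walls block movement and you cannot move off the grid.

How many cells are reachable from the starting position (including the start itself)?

BFS flood-fill from (x=6, y=1):
  Distance 0: (x=6, y=1)
  Distance 1: (x=6, y=0), (x=5, y=1), (x=7, y=1)
  Distance 2: (x=5, y=0), (x=7, y=0), (x=4, y=1)
  Distance 3: (x=8, y=0), (x=3, y=1), (x=4, y=2)
  Distance 4: (x=3, y=0), (x=9, y=0), (x=2, y=1), (x=3, y=2), (x=4, y=3)
  Distance 5: (x=2, y=0), (x=10, y=0), (x=9, y=1), (x=2, y=2), (x=3, y=3), (x=5, y=3), (x=4, y=4)
  Distance 6: (x=1, y=0), (x=10, y=1), (x=1, y=2), (x=9, y=2), (x=2, y=3), (x=6, y=3), (x=3, y=4), (x=5, y=4)
  Distance 7: (x=0, y=0), (x=8, y=2), (x=10, y=2), (x=2, y=4), (x=6, y=4), (x=5, y=5)
  Distance 8: (x=0, y=1), (x=8, y=3), (x=10, y=3), (x=1, y=4), (x=7, y=4), (x=2, y=5), (x=6, y=5)
  Distance 9: (x=0, y=4), (x=8, y=4), (x=10, y=4), (x=1, y=5), (x=7, y=5), (x=2, y=6), (x=6, y=6)
  Distance 10: (x=0, y=3), (x=8, y=5), (x=10, y=5), (x=1, y=6), (x=3, y=6), (x=2, y=7), (x=6, y=7)
  Distance 11: (x=9, y=5), (x=0, y=6), (x=4, y=6), (x=10, y=6), (x=1, y=7), (x=3, y=7), (x=5, y=7), (x=7, y=7)
  Distance 12: (x=9, y=6), (x=4, y=7), (x=8, y=7), (x=10, y=7)
  Distance 13: (x=9, y=7)
Total reachable: 70 (grid has 70 open cells total)

Answer: Reachable cells: 70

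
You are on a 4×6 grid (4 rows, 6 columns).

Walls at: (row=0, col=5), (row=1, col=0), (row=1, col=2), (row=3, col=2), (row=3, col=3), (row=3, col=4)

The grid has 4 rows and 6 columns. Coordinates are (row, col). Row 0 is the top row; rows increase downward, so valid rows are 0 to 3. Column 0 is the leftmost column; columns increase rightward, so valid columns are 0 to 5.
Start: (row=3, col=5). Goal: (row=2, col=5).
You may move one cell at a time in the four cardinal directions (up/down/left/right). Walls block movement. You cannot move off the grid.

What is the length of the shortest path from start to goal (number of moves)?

Answer: Shortest path length: 1

Derivation:
BFS from (row=3, col=5) until reaching (row=2, col=5):
  Distance 0: (row=3, col=5)
  Distance 1: (row=2, col=5)  <- goal reached here
One shortest path (1 moves): (row=3, col=5) -> (row=2, col=5)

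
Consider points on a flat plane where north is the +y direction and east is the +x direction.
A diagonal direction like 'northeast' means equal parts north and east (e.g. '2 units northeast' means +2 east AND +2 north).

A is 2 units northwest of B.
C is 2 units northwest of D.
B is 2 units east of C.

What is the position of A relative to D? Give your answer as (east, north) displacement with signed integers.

Answer: A is at (east=-2, north=4) relative to D.

Derivation:
Place D at the origin (east=0, north=0).
  C is 2 units northwest of D: delta (east=-2, north=+2); C at (east=-2, north=2).
  B is 2 units east of C: delta (east=+2, north=+0); B at (east=0, north=2).
  A is 2 units northwest of B: delta (east=-2, north=+2); A at (east=-2, north=4).
Therefore A relative to D: (east=-2, north=4).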